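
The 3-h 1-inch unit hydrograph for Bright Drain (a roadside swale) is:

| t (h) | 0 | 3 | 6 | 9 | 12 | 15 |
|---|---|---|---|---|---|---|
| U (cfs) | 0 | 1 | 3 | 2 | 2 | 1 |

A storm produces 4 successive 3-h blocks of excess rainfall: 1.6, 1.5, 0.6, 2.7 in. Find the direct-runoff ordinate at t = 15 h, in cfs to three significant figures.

Q ≈ 13.9 cfs

By discrete convolution, Q_j = Σ (P_i / 1 in) · U_{j−i}.
At t = 15 h (j=5): Q = (1.6/1)·1 + (1.5/1)·2 + (0.6/1)·2 + (2.7/1)·3 = 13.9 cfs.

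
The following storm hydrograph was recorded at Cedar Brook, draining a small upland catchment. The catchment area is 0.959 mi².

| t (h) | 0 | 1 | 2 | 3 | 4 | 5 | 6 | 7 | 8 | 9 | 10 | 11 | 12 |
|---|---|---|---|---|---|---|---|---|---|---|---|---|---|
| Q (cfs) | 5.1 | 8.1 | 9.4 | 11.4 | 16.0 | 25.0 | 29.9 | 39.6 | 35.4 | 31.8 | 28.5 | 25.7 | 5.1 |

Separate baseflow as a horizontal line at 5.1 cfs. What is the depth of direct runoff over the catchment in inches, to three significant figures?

Direct runoff: 0.0, 3.0, 4.3, 6.3, 10.9, 19.9, 24.8, 34.5, 30.3, 26.7, 23.4, 20.6, 0.0 cfs; ΣQ_DR = 204.7 cfs.
V = ΣQ_DR · Δt = 204.7 × 3600 s = 7.369 × 10^5 ft³.
Over A = 0.959 mi², depth = V / A = 0.331 in.

d ≈ 0.331 in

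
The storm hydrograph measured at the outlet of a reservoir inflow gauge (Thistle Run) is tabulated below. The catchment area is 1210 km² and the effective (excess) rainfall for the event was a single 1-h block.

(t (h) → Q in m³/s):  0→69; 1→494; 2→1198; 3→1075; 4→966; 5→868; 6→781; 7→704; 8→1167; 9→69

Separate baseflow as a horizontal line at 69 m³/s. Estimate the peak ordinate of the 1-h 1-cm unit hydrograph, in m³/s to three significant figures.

Direct runoff: 0.0, 425.0, 1129.0, 1006.0, 897.0, 799.0, 712.0, 635.0, 1098.0, 0.0 m³/s; ΣQ_DR = 6701 m³/s, peak = 1129.0 m³/s.
Runoff depth d = ΣQ_DR·Δt / A = 6701 × 3600 / (1210 km²) = 19.94 mm.
The 1-cm UH is the DRH scaled by (10 mm)/d, so U_p = 1129.0 × 10/19.94 = 566 m³/s.

U_p ≈ 566 m³/s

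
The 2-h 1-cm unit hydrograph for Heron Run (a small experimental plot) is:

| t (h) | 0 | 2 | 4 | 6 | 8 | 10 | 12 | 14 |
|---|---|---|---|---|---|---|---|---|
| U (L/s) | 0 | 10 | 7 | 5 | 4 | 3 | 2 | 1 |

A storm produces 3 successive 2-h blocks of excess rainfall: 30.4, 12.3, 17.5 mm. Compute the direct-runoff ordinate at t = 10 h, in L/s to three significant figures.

By discrete convolution, Q_j = Σ (P_i / 10 mm) · U_{j−i}.
At t = 10 h (j=5): Q = (30.4/10)·3 + (12.3/10)·4 + (17.5/10)·5 = 22.8 L/s.

Q ≈ 22.8 L/s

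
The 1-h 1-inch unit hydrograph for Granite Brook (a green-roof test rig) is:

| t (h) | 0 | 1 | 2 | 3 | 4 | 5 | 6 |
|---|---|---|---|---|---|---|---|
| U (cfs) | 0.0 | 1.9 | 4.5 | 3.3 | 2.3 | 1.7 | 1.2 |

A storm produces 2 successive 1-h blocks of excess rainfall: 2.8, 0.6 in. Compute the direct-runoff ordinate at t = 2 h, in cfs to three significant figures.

Q ≈ 13.7 cfs

By discrete convolution, Q_j = Σ (P_i / 1 in) · U_{j−i}.
At t = 2 h (j=2): Q = (2.8/1)·4.5 + (0.6/1)·1.9 = 13.7 cfs.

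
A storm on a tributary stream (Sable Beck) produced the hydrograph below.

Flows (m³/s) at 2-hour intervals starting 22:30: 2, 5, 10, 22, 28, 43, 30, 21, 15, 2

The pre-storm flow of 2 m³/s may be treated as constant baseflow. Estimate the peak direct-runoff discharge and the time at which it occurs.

Subtracting baseflow gives direct-runoff ordinates: 0.0, 3.0, 8.0, 20.0, 26.0, 41.0, 28.0, 19.0, 13.0, 0.0 m³/s.
The maximum is 41.0 m³/s, occurring at the reading for t = 08:30.

Q_p = 41.0 m³/s at t = 08:30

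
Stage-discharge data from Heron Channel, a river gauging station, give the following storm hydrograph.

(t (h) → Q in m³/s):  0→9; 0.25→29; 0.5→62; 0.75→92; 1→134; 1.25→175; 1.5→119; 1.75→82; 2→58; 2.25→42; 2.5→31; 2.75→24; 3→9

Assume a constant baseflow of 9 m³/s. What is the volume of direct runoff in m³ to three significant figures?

V ≈ 6.74 × 10^5 m³

Direct-runoff ordinates (Q − Q_b): 0.0, 20.0, 53.0, 83.0, 125.0, 166.0, 110.0, 73.0, 49.0, 33.0, 22.0, 15.0, 0.0 m³/s.
ΣQ_DR = 749.0 m³/s.
With Δt = 0.25 h = 900 s, V = ΣQ_DR · Δt = 749.0 × 900 = 6.74 × 10^5 m³.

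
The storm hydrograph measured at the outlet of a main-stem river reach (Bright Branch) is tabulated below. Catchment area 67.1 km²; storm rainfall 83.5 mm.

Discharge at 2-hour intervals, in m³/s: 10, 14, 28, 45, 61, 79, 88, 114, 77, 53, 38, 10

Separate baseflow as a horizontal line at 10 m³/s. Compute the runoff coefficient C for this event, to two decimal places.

C ≈ 0.64

ΣQ_DR = 497.0 m³/s; V = ΣQ_DR·Δt = 3.578 × 10^6 m³.
Runoff depth d = V / A = 53.33 mm.
C = d / P = 53.33 / 83.5 = 0.64.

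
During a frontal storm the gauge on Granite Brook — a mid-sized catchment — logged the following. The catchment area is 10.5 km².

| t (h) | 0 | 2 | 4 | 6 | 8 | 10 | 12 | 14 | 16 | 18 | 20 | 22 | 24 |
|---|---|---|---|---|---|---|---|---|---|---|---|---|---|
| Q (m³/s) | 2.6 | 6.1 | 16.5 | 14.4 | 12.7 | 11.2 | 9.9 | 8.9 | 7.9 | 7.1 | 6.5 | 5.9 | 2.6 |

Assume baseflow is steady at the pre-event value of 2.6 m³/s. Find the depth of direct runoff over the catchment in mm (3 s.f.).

Direct runoff: 0.0, 3.5, 13.9, 11.8, 10.1, 8.6, 7.3, 6.3, 5.3, 4.5, 3.9, 3.3, 0.0 m³/s; ΣQ_DR = 78.50 m³/s.
V = ΣQ_DR · Δt = 78.50 × 7200 s = 5.652 × 10^5 m³.
Over A = 10.5 km², depth = V / A = 53.8 mm.

d ≈ 53.8 mm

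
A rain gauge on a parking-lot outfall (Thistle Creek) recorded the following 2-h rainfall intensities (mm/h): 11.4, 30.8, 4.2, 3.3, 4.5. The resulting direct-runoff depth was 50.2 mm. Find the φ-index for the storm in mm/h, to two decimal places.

Only the 2 blocks with intensity above φ contribute runoff: 11.4, 30.8 mm/h.
Σ(I−φ)·Δt = d  ⇒  (11.4+30.8 − 2φ)·2 = 50.2
φ = (42.20 − 50.2/2) / 2 = 8.55 mm/h.

φ ≈ 8.55 mm/h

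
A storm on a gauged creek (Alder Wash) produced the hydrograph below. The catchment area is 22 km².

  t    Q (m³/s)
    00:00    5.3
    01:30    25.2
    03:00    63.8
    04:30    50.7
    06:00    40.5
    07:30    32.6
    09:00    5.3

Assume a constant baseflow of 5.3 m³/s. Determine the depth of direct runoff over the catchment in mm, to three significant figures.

Direct runoff: 0.0, 19.9, 58.5, 45.4, 35.2, 27.3, 0.0 m³/s; ΣQ_DR = 186.3 m³/s.
V = ΣQ_DR · Δt = 186.3 × 5400 s = 1.006 × 10^6 m³.
Over A = 22 km², depth = V / A = 45.7 mm.

d ≈ 45.7 mm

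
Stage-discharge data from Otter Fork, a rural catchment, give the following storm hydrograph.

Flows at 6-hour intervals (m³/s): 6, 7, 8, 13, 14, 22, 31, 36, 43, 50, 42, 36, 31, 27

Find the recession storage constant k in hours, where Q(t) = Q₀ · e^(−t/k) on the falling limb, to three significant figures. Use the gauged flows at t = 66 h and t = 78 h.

k ≈ 41.7 h

On the falling limb, Q drops from 36 to 27 m³/s between t = 66 h and t = 78 h (Δt = 12 h).
k = −Δt / ln(Q₂/Q₁) = −12 / ln(27/36) = 41.7 h.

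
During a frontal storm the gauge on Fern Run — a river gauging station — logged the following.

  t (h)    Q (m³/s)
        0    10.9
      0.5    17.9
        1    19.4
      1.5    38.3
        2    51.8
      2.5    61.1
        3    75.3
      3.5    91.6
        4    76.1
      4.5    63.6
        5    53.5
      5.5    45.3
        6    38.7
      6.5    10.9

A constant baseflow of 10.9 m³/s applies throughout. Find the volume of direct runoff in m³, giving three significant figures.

V ≈ 9.03 × 10^5 m³

Direct-runoff ordinates (Q − Q_b): 0.0, 7.0, 8.5, 27.4, 40.9, 50.2, 64.4, 80.7, 65.2, 52.7, 42.6, 34.4, 27.8, 0.0 m³/s.
ΣQ_DR = 501.8 m³/s.
With Δt = 0.5 h = 1800 s, V = ΣQ_DR · Δt = 501.8 × 1800 = 9.03 × 10^5 m³.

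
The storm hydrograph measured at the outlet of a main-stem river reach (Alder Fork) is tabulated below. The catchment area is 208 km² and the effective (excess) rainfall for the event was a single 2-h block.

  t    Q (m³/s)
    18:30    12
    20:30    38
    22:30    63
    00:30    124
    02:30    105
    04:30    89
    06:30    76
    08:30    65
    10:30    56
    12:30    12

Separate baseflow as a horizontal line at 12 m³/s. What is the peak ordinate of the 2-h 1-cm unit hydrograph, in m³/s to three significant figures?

Direct runoff: 0.0, 26.0, 51.0, 112.0, 93.0, 77.0, 64.0, 53.0, 44.0, 0.0 m³/s; ΣQ_DR = 520.0 m³/s, peak = 112.0 m³/s.
Runoff depth d = ΣQ_DR·Δt / A = 520.0 × 7200 / (208 km²) = 18.00 mm.
The 1-cm UH is the DRH scaled by (10 mm)/d, so U_p = 112.0 × 10/18.00 = 62.2 m³/s.

U_p ≈ 62.2 m³/s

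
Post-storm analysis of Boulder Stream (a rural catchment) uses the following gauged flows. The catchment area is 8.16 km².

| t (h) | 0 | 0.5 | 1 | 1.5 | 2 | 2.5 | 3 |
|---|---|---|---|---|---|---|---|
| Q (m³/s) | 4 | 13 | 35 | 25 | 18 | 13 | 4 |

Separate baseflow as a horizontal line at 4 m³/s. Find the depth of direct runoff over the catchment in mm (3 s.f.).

d ≈ 18.5 mm

Direct runoff: 0.0, 9.0, 31.0, 21.0, 14.0, 9.0, 0.0 m³/s; ΣQ_DR = 84.00 m³/s.
V = ΣQ_DR · Δt = 84.00 × 1800 s = 1.512 × 10^5 m³.
Over A = 8.16 km², depth = V / A = 18.5 mm.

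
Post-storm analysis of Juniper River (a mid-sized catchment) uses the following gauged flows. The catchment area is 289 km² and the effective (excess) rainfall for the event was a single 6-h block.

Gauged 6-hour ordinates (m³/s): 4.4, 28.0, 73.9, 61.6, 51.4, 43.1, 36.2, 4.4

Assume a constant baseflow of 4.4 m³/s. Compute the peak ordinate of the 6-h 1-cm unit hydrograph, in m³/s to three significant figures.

U_p ≈ 34.7 m³/s

Direct runoff: 0.0, 23.6, 69.5, 57.2, 47.0, 38.7, 31.8, 0.0 m³/s; ΣQ_DR = 267.8 m³/s, peak = 69.5 m³/s.
Runoff depth d = ΣQ_DR·Δt / A = 267.8 × 21600 / (289 km²) = 20.02 mm.
The 1-cm UH is the DRH scaled by (10 mm)/d, so U_p = 69.5 × 10/20.02 = 34.7 m³/s.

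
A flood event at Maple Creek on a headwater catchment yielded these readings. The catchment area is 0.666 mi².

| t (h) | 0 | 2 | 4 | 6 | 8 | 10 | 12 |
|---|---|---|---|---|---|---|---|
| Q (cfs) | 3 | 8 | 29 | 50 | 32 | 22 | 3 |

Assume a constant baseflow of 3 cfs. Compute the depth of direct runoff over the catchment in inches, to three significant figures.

d ≈ 0.586 in

Direct runoff: 0.0, 5.0, 26.0, 47.0, 29.0, 19.0, 0.0 cfs; ΣQ_DR = 126.0 cfs.
V = ΣQ_DR · Δt = 126.0 × 7200 s = 9.072 × 10^5 ft³.
Over A = 0.666 mi², depth = V / A = 0.586 in.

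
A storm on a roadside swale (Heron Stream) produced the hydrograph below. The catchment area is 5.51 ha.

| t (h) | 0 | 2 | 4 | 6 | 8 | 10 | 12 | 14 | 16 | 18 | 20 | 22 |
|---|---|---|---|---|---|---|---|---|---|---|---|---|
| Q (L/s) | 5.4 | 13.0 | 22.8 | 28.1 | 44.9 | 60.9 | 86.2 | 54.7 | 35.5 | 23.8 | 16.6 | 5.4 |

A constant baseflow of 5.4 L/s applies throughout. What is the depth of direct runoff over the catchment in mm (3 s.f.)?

d ≈ 43.4 mm

Direct runoff: 0.0, 7.6, 17.4, 22.7, 39.5, 55.5, 80.8, 49.3, 30.1, 18.4, 11.2, 0.0 L/s; ΣQ_DR = 332.5 L/s.
V = ΣQ_DR · Δt = 332.5 × 7200 s = 2.394 × 10^6 L.
Over A = 5.51 ha, depth = V / A = 43.4 mm.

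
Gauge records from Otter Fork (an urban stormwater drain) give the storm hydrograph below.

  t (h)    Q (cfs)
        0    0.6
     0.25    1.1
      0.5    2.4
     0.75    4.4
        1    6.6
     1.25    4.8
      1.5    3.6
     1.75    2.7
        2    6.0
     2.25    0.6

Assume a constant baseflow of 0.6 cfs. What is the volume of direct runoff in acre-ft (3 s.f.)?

V ≈ 0.554 acre-ft

Direct-runoff ordinates (Q − Q_b): 0.0, 0.5, 1.8, 3.8, 6.0, 4.2, 3.0, 2.1, 5.4, 0.0 cfs.
ΣQ_DR = 26.80 cfs.
With Δt = 0.25 h = 900 s, V = ΣQ_DR · Δt = 26.80 × 900 = 24100 ft³ = 0.554 acre-ft.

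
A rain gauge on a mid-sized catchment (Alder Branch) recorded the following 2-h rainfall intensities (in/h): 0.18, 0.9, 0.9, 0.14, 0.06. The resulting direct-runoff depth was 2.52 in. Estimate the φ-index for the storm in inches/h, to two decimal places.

Only the 2 blocks with intensity above φ contribute runoff: 0.9, 0.9 in/h.
Σ(I−φ)·Δt = d  ⇒  (0.9+0.9 − 2φ)·2 = 2.52
φ = (1.800 − 2.52/2) / 2 = 0.27 in/h.

φ ≈ 0.27 in/h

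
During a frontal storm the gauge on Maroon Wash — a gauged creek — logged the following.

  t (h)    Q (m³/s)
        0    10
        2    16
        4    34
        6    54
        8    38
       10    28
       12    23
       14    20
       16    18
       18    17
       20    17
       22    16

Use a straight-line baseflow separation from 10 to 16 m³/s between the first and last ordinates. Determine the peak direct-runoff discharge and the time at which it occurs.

Subtracting baseflow gives direct-runoff ordinates: 0.00, 5.45, 22.91, 42.36, 25.82, 15.27, 9.73, 6.18, 3.64, 2.09, 1.55, 0.00 m³/s.
The maximum is 42.36 m³/s, occurring at the reading for t = 6 h.

Q_p = 42.36 m³/s at t = 6 h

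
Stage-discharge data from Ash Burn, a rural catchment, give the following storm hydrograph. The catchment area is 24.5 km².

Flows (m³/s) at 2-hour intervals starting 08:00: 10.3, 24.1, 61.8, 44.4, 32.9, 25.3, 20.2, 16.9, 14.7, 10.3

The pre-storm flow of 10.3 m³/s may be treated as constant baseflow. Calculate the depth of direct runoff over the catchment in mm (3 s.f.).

d ≈ 46.4 mm

Direct runoff: 0.0, 13.8, 51.5, 34.1, 22.6, 15.0, 9.9, 6.6, 4.4, 0.0 m³/s; ΣQ_DR = 157.9 m³/s.
V = ΣQ_DR · Δt = 157.9 × 7200 s = 1.137 × 10^6 m³.
Over A = 24.5 km², depth = V / A = 46.4 mm.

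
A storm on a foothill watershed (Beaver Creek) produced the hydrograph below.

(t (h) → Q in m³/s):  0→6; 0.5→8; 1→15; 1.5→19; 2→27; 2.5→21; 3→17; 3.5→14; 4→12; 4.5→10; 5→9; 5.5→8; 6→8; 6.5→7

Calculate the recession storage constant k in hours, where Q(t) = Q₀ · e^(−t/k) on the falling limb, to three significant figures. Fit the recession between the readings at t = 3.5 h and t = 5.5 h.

k ≈ 3.57 h

On the falling limb, Q drops from 14 to 8 m³/s between t = 3.5 h and t = 5.5 h (Δt = 2 h).
k = −Δt / ln(Q₂/Q₁) = −2 / ln(8/14) = 3.57 h.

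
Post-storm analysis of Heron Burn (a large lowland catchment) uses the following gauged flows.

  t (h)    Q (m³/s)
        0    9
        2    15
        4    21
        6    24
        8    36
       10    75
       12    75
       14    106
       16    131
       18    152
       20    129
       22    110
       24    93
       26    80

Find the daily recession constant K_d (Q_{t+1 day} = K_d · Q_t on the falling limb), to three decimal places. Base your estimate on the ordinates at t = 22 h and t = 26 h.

K_d ≈ 0.148

Between t = 22 h and t = 26 h the flow falls from 110 to 80 m³/s over 2×2 h = 4 h.
Per-interval ratio K = (80/110)^(1/2) = 0.8528; K_d = K^(24/2) = 0.148.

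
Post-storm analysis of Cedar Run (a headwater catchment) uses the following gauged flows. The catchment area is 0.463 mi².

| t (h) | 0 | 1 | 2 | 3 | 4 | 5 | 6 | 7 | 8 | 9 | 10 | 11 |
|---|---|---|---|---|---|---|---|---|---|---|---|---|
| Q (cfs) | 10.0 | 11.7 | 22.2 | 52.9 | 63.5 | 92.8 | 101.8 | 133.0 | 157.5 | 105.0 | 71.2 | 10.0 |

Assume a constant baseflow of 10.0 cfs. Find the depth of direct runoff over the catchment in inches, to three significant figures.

Direct runoff: 0.0, 1.7, 12.2, 42.9, 53.5, 82.8, 91.8, 123.0, 147.5, 95.0, 61.2, 0.0 cfs; ΣQ_DR = 711.6 cfs.
V = ΣQ_DR · Δt = 711.6 × 3600 s = 2.562 × 10^6 ft³.
Over A = 0.463 mi², depth = V / A = 2.38 in.

d ≈ 2.38 in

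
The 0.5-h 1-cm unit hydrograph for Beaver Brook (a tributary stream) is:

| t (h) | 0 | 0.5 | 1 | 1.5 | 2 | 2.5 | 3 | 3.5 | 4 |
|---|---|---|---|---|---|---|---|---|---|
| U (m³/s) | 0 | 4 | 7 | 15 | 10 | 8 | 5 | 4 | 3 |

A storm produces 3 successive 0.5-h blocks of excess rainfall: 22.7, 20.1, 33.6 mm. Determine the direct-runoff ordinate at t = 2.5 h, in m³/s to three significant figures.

Q ≈ 88.7 m³/s

By discrete convolution, Q_j = Σ (P_i / 10 mm) · U_{j−i}.
At t = 2.5 h (j=5): Q = (22.7/10)·8 + (20.1/10)·10 + (33.6/10)·15 = 88.7 m³/s.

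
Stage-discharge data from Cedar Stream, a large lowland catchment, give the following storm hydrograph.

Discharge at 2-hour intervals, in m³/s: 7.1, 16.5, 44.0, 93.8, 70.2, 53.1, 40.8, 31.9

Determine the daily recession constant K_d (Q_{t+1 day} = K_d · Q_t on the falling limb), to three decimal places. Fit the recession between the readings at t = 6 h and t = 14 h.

K_d ≈ 0.039

Between t = 6 h and t = 14 h the flow falls from 93.8 to 31.9 m³/s over 4×2 h = 8 h.
Per-interval ratio K = (31.9/93.8)^(1/4) = 0.7637; K_d = K^(24/2) = 0.039.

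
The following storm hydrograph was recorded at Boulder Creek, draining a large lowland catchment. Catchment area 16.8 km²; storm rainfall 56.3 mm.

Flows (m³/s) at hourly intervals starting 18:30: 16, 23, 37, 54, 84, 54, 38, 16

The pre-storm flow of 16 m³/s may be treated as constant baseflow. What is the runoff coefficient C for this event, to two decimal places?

ΣQ_DR = 194.0 m³/s; V = ΣQ_DR·Δt = 6.984 × 10^5 m³.
Runoff depth d = V / A = 41.57 mm.
C = d / P = 41.57 / 56.3 = 0.74.

C ≈ 0.74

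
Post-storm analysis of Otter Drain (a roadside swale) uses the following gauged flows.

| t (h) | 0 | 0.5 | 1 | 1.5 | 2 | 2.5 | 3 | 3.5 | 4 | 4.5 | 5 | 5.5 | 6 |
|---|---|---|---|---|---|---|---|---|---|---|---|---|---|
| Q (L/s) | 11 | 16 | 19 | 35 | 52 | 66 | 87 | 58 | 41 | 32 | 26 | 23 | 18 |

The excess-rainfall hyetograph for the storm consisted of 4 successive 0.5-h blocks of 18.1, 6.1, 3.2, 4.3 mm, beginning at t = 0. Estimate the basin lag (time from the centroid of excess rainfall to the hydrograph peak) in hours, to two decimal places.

Centroid of excess rainfall: t_c = Σ P_i·t̄_i / ΣP_i = 0.6506 h (block centres at 0.25, 0.75, 1.25, 1.75 h).
Hydrograph peak occurs at t = 3 h, so basin lag t_L = 3 − 0.6506 = 2.35 h.

t_L ≈ 2.35 h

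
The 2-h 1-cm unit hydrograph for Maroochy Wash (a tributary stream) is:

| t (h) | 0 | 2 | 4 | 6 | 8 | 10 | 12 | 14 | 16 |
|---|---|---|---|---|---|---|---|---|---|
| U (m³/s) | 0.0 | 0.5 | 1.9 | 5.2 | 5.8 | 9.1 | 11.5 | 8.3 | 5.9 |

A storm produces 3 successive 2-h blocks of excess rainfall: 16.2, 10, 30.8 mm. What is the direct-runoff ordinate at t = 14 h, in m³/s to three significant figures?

By discrete convolution, Q_j = Σ (P_i / 10 mm) · U_{j−i}.
At t = 14 h (j=7): Q = (16.2/10)·8.3 + (10/10)·11.5 + (30.8/10)·9.1 = 53.0 m³/s.

Q ≈ 53.0 m³/s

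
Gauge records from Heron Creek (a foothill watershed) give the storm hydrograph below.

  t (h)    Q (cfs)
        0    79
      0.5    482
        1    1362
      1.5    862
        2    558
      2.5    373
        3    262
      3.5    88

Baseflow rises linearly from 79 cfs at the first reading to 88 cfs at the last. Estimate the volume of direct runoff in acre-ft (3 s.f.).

Direct-runoff ordinates (Q − Q_b): 0.00, 401.71, 1280.43, 779.14, 473.86, 287.57, 175.29, 0.00 cfs.
ΣQ_DR = 3398 cfs.
With Δt = 0.5 h = 1800 s, V = ΣQ_DR · Δt = 3398 × 1800 = 6.12 × 10^6 ft³ = 140 acre-ft.

V ≈ 140 acre-ft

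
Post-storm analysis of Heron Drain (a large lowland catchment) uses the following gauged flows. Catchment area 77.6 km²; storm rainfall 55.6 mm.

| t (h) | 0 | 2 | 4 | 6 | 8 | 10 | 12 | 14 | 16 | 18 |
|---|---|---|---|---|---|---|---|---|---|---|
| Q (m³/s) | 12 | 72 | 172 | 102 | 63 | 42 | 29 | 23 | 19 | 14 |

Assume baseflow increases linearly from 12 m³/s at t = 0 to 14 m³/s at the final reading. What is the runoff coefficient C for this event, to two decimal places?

C ≈ 0.70

ΣQ_DR = 418.0 m³/s; V = ΣQ_DR·Δt = 3.010 × 10^6 m³.
Runoff depth d = V / A = 38.78 mm.
C = d / P = 38.78 / 55.6 = 0.70.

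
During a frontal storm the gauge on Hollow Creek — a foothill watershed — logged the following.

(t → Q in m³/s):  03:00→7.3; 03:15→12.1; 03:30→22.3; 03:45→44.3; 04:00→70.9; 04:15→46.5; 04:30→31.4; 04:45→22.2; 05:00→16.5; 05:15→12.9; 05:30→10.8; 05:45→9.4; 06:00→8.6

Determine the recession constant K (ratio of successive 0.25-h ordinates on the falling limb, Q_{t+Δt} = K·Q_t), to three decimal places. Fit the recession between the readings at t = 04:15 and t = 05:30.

Using the recession-limb readings at t = 04:15 and t = 05:30: Q falls from 46.5 to 10.8 m³/s over 5 intervals.
K = (Q₂/Q₁)^(1/5) = (10.8/46.5)^(1/5) = 0.747.

K ≈ 0.747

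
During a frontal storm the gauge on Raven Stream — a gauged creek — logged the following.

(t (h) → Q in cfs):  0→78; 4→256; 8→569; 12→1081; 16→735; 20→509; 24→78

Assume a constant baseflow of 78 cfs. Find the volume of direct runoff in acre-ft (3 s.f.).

Direct-runoff ordinates (Q − Q_b): 0.0, 178.0, 491.0, 1003.0, 657.0, 431.0, 0.0 cfs.
ΣQ_DR = 2760 cfs.
With Δt = 4 h = 14400 s, V = ΣQ_DR · Δt = 2760 × 14400 = 3.97 × 10^7 ft³ = 912 acre-ft.

V ≈ 912 acre-ft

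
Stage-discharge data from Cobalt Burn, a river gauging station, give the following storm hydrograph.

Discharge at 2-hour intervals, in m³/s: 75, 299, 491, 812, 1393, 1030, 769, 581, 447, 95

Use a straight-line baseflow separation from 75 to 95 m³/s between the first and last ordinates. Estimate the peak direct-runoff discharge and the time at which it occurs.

Q_p = 1309.11 m³/s at t = 8 h

Subtracting baseflow gives direct-runoff ordinates: 0.00, 221.78, 411.56, 730.33, 1309.11, 943.89, 680.67, 490.44, 354.22, 0.00 m³/s.
The maximum is 1309.11 m³/s, occurring at the reading for t = 8 h.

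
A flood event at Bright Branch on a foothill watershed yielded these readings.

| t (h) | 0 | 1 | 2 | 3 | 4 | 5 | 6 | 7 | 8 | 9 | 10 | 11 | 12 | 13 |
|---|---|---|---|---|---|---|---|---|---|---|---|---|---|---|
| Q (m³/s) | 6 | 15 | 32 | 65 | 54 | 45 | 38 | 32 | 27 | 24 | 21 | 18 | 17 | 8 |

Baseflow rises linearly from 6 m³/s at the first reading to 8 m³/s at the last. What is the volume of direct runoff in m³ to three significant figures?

V ≈ 1.09 × 10^6 m³

Direct-runoff ordinates (Q − Q_b): 0.00, 8.85, 25.69, 58.54, 47.38, 38.23, 31.08, 24.92, 19.77, 16.62, 13.46, 10.31, 9.15, 0.00 m³/s.
ΣQ_DR = 304.0 m³/s.
With Δt = 1 h = 3600 s, V = ΣQ_DR · Δt = 304.0 × 3600 = 1.09 × 10^6 m³.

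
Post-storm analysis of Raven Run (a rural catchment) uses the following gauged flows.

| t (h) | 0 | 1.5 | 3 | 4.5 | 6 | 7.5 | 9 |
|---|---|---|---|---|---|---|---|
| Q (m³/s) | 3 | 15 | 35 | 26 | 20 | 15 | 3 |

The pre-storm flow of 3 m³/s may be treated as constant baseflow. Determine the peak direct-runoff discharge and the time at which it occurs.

Subtracting baseflow gives direct-runoff ordinates: 0.0, 12.0, 32.0, 23.0, 17.0, 12.0, 0.0 m³/s.
The maximum is 32.0 m³/s, occurring at the reading for t = 3 h.

Q_p = 32.0 m³/s at t = 3 h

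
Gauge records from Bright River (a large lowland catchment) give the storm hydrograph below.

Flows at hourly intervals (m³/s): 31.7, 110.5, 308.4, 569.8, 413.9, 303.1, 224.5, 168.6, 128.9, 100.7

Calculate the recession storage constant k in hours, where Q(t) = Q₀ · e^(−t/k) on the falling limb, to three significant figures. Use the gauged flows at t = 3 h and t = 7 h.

k ≈ 3.28 h

On the falling limb, Q drops from 569.8 to 168.6 m³/s between t = 3 h and t = 7 h (Δt = 4 h).
k = −Δt / ln(Q₂/Q₁) = −4 / ln(168.6/569.8) = 3.28 h.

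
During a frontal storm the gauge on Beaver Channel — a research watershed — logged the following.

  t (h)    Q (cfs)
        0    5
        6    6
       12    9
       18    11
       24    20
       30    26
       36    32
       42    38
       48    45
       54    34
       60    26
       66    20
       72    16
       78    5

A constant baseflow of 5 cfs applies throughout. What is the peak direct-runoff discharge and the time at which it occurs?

Subtracting baseflow gives direct-runoff ordinates: 0.0, 1.0, 4.0, 6.0, 15.0, 21.0, 27.0, 33.0, 40.0, 29.0, 21.0, 15.0, 11.0, 0.0 cfs.
The maximum is 40.0 cfs, occurring at the reading for t = 48 h.

Q_p = 40.0 cfs at t = 48 h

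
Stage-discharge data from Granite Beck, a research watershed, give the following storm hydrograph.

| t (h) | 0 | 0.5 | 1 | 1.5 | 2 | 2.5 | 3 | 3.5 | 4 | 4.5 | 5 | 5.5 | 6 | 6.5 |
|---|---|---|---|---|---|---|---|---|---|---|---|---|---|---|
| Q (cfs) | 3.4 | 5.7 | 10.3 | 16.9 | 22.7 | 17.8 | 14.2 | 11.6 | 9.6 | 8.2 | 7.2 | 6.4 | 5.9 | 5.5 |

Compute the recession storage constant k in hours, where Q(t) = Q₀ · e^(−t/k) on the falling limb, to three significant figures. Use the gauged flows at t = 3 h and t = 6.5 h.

On the falling limb, Q drops from 14.2 to 5.5 cfs between t = 3 h and t = 6.5 h (Δt = 3.5 h).
k = −Δt / ln(Q₂/Q₁) = −3.5 / ln(5.5/14.2) = 3.69 h.

k ≈ 3.69 h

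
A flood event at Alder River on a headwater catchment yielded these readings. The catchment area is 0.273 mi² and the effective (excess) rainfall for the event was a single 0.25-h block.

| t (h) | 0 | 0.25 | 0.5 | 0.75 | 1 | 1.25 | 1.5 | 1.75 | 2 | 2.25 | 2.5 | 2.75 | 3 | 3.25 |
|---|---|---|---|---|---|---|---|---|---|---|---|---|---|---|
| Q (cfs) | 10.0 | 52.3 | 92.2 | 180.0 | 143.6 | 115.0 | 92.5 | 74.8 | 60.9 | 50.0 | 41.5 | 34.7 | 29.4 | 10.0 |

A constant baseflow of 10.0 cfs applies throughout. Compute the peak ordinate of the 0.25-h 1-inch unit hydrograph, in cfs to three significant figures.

U_p ≈ 141 cfs

Direct runoff: 0.0, 42.3, 82.2, 170.0, 133.6, 105.0, 82.5, 64.8, 50.9, 40.0, 31.5, 24.7, 19.4, 0.0 cfs; ΣQ_DR = 846.9 cfs, peak = 170.0 cfs.
Runoff depth d = ΣQ_DR·Δt / A = 846.9 × 900 / (0.273 mi²) = 1.202 in.
The 1-inch UH is the DRH scaled by (1 in)/d, so U_p = 170.0 × 1/1.202 = 141 cfs.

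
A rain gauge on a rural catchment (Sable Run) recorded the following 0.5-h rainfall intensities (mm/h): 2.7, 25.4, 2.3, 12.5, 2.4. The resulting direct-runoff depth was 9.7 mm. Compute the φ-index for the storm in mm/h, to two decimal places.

φ ≈ 9.25 mm/h

Only the 2 blocks with intensity above φ contribute runoff: 25.4, 12.5 mm/h.
Σ(I−φ)·Δt = d  ⇒  (25.4+12.5 − 2φ)·0.5 = 9.7
φ = (37.90 − 9.7/0.5) / 2 = 9.25 mm/h.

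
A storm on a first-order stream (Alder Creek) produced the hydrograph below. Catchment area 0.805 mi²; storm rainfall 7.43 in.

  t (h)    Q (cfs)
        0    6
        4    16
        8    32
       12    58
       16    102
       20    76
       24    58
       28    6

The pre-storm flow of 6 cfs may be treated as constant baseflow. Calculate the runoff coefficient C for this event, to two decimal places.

ΣQ_DR = 306.0 cfs; V = ΣQ_DR·Δt = 4.406 × 10^6 ft³.
Runoff depth d = V / A = 2.356 in.
C = d / P = 2.356 / 7.43 = 0.32.

C ≈ 0.32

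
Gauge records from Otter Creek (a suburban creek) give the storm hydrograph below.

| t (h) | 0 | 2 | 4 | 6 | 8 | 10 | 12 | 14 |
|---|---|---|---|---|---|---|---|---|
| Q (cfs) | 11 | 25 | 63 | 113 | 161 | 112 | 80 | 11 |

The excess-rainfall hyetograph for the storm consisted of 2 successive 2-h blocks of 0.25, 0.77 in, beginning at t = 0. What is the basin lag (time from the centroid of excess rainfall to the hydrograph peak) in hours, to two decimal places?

t_L ≈ 5.49 h

Centroid of excess rainfall: t_c = Σ P_i·t̄_i / ΣP_i = 2.5098 h (block centres at 1, 3 h).
Hydrograph peak occurs at t = 8 h, so basin lag t_L = 8 − 2.5098 = 5.49 h.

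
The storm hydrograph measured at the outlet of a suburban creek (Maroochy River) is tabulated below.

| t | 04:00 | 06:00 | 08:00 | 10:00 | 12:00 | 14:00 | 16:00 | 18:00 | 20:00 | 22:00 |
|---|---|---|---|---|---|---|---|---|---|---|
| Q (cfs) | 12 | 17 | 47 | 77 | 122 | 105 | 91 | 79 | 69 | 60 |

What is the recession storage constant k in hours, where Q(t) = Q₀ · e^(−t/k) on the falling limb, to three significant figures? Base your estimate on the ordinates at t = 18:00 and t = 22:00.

On the falling limb, Q drops from 79 to 60 cfs between t = 18:00 and t = 22:00 (Δt = 4 h).
k = −Δt / ln(Q₂/Q₁) = −4 / ln(60/79) = 14.5 h.

k ≈ 14.5 h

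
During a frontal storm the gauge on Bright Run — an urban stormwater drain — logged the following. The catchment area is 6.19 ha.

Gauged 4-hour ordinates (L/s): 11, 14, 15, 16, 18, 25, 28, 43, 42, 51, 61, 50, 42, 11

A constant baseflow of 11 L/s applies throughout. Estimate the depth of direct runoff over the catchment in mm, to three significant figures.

d ≈ 63.5 mm

Direct runoff: 0.0, 3.0, 4.0, 5.0, 7.0, 14.0, 17.0, 32.0, 31.0, 40.0, 50.0, 39.0, 31.0, 0.0 L/s; ΣQ_DR = 273.0 L/s.
V = ΣQ_DR · Δt = 273.0 × 14400 s = 3.931 × 10^6 L.
Over A = 6.19 ha, depth = V / A = 63.5 mm.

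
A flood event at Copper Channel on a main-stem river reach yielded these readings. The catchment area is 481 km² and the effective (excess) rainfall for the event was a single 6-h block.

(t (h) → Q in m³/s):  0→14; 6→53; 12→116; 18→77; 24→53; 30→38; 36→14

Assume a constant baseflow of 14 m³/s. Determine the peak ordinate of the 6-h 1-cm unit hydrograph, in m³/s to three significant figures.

U_p ≈ 85.1 m³/s

Direct runoff: 0.0, 39.0, 102.0, 63.0, 39.0, 24.0, 0.0 m³/s; ΣQ_DR = 267.0 m³/s, peak = 102.0 m³/s.
Runoff depth d = ΣQ_DR·Δt / A = 267.0 × 21600 / (481 km²) = 11.99 mm.
The 1-cm UH is the DRH scaled by (10 mm)/d, so U_p = 102.0 × 10/11.99 = 85.1 m³/s.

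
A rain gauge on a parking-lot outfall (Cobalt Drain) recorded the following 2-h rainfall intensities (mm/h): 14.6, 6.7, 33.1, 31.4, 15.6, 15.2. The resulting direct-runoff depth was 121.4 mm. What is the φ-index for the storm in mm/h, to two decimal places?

φ ≈ 9.84 mm/h

Only the 5 blocks with intensity above φ contribute runoff: 14.6, 33.1, 31.4, 15.6, 15.2 mm/h.
Σ(I−φ)·Δt = d  ⇒  (14.6+33.1+31.4+15.6+15.2 − 5φ)·2 = 121.4
φ = (109.9 − 121.4/2) / 5 = 9.84 mm/h.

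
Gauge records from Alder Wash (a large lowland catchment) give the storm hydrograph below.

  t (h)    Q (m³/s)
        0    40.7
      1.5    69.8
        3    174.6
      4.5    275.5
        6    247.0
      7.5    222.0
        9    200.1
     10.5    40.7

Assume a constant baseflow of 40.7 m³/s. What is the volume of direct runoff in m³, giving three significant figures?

V ≈ 5.10 × 10^6 m³

Direct-runoff ordinates (Q − Q_b): 0.0, 29.1, 133.9, 234.8, 206.3, 181.3, 159.4, 0.0 m³/s.
ΣQ_DR = 944.8 m³/s.
With Δt = 1.5 h = 5400 s, V = ΣQ_DR · Δt = 944.8 × 5400 = 5.10 × 10^6 m³.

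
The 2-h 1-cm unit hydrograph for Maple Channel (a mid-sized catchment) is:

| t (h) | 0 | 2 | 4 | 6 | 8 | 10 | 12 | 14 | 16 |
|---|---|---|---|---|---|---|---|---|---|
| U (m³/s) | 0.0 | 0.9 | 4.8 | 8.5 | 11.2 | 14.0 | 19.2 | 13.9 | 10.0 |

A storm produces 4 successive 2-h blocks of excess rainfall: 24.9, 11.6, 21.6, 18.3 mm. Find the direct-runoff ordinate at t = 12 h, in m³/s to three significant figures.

Q ≈ 104 m³/s

By discrete convolution, Q_j = Σ (P_i / 10 mm) · U_{j−i}.
At t = 12 h (j=6): Q = (24.9/10)·19.2 + (11.6/10)·14.0 + (21.6/10)·11.2 + (18.3/10)·8.5 = 104 m³/s.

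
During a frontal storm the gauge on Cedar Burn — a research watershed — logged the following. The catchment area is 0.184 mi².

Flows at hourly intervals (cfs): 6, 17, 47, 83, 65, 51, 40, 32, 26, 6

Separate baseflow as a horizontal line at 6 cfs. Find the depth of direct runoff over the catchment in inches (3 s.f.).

d ≈ 2.64 in

Direct runoff: 0.0, 11.0, 41.0, 77.0, 59.0, 45.0, 34.0, 26.0, 20.0, 0.0 cfs; ΣQ_DR = 313.0 cfs.
V = ΣQ_DR · Δt = 313.0 × 3600 s = 1.127 × 10^6 ft³.
Over A = 0.184 mi², depth = V / A = 2.64 in.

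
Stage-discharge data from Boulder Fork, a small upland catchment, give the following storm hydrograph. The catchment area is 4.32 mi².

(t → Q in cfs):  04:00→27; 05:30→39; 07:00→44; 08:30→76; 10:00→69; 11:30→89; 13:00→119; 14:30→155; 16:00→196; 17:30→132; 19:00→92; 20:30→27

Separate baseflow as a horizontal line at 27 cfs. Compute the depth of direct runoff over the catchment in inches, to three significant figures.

Direct runoff: 0.0, 12.0, 17.0, 49.0, 42.0, 62.0, 92.0, 128.0, 169.0, 105.0, 65.0, 0.0 cfs; ΣQ_DR = 741.0 cfs.
V = ΣQ_DR · Δt = 741.0 × 5400 s = 4.001 × 10^6 ft³.
Over A = 4.32 mi², depth = V / A = 0.399 in.

d ≈ 0.399 in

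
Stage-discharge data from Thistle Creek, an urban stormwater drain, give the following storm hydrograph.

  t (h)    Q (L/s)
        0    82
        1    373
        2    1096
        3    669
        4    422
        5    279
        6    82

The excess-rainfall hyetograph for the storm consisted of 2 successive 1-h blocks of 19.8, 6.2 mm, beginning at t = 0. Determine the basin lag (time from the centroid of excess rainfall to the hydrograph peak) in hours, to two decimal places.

Centroid of excess rainfall: t_c = Σ P_i·t̄_i / ΣP_i = 0.7385 h (block centres at 0.5, 1.5 h).
Hydrograph peak occurs at t = 2 h, so basin lag t_L = 2 − 0.7385 = 1.26 h.

t_L ≈ 1.26 h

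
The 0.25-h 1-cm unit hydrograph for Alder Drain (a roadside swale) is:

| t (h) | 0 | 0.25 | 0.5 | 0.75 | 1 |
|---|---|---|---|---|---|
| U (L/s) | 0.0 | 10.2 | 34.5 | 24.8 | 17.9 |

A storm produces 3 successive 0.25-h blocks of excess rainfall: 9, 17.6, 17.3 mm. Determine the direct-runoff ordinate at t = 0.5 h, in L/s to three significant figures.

By discrete convolution, Q_j = Σ (P_i / 10 mm) · U_{j−i}.
At t = 0.5 h (j=2): Q = (9/10)·34.5 + (17.6/10)·10.2 + (17.3/10)·0.0 = 49.0 L/s.

Q ≈ 49.0 L/s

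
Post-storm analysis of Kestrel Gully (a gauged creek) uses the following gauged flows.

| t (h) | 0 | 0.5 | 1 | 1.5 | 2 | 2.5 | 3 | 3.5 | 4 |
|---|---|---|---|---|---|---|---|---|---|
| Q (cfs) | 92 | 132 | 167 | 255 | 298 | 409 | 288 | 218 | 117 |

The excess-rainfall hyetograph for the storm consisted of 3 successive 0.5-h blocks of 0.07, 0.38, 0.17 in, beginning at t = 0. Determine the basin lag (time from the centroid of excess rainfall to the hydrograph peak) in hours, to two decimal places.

t_L ≈ 1.67 h

Centroid of excess rainfall: t_c = Σ P_i·t̄_i / ΣP_i = 0.8306 h (block centres at 0.25, 0.75, 1.25 h).
Hydrograph peak occurs at t = 2.5 h, so basin lag t_L = 2.5 − 0.8306 = 1.67 h.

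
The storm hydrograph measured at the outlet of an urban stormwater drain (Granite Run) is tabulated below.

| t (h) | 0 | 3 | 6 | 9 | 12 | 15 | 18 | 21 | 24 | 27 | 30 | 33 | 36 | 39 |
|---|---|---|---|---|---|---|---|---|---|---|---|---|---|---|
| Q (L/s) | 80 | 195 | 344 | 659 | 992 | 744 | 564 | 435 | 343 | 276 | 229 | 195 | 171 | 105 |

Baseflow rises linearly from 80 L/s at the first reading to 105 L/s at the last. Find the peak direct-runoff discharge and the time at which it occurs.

Subtracting baseflow gives direct-runoff ordinates: 0.00, 113.08, 260.15, 573.23, 904.31, 654.38, 472.46, 341.54, 247.62, 178.69, 129.77, 93.85, 67.92, 0.00 L/s.
The maximum is 904.31 L/s, occurring at the reading for t = 12 h.

Q_p = 904.31 L/s at t = 12 h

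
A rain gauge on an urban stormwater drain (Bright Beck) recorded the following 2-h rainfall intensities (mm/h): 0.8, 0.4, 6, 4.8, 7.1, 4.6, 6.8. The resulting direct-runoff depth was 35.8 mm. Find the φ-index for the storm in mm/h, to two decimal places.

φ ≈ 2.28 mm/h

Only the 5 blocks with intensity above φ contribute runoff: 6, 4.8, 7.1, 4.6, 6.8 mm/h.
Σ(I−φ)·Δt = d  ⇒  (6+4.8+7.1+4.6+6.8 − 5φ)·2 = 35.8
φ = (29.30 − 35.8/2) / 5 = 2.28 mm/h.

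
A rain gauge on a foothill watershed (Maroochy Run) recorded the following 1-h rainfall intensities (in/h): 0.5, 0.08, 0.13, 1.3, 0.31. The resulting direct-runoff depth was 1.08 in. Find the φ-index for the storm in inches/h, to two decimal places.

Only the 2 blocks with intensity above φ contribute runoff: 0.5, 1.3 in/h.
Σ(I−φ)·Δt = d  ⇒  (0.5+1.3 − 2φ)·1 = 1.08
φ = (1.800 − 1.08/1) / 2 = 0.36 in/h.

φ ≈ 0.36 in/h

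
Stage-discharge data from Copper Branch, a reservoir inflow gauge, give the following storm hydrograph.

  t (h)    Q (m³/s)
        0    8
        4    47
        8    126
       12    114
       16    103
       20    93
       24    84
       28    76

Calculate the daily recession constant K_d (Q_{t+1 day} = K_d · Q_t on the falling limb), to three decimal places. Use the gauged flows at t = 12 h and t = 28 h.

Between t = 12 h and t = 28 h the flow falls from 114 to 76 m³/s over 4×4 h = 16 h.
Per-interval ratio K = (76/114)^(1/4) = 0.9036; K_d = K^(24/4) = 0.544.

K_d ≈ 0.544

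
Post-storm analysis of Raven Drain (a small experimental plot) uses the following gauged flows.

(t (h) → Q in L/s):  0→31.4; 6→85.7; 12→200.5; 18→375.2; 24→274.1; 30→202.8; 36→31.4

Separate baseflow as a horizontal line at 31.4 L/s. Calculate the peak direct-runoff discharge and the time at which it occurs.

Subtracting baseflow gives direct-runoff ordinates: 0.0, 54.3, 169.1, 343.8, 242.7, 171.4, 0.0 L/s.
The maximum is 343.8 L/s, occurring at the reading for t = 18 h.

Q_p = 343.8 L/s at t = 18 h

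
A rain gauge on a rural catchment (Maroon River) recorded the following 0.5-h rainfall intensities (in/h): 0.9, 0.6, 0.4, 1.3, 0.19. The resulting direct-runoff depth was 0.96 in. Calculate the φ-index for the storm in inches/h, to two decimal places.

Only the 4 blocks with intensity above φ contribute runoff: 0.9, 0.6, 0.4, 1.3 in/h.
Σ(I−φ)·Δt = d  ⇒  (0.9+0.6+0.4+1.3 − 4φ)·0.5 = 0.96
φ = (3.200 − 0.96/0.5) / 4 = 0.32 in/h.

φ ≈ 0.32 in/h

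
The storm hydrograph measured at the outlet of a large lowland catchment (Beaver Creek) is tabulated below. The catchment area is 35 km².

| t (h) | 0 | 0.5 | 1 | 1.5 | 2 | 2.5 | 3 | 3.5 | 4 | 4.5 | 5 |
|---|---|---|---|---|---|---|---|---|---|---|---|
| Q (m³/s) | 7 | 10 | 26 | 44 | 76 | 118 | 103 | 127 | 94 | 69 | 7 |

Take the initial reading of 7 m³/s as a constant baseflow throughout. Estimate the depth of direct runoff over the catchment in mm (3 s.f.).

d ≈ 31.1 mm

Direct runoff: 0.0, 3.0, 19.0, 37.0, 69.0, 111.0, 96.0, 120.0, 87.0, 62.0, 0.0 m³/s; ΣQ_DR = 604.0 m³/s.
V = ΣQ_DR · Δt = 604.0 × 1800 s = 1.087 × 10^6 m³.
Over A = 35 km², depth = V / A = 31.1 mm.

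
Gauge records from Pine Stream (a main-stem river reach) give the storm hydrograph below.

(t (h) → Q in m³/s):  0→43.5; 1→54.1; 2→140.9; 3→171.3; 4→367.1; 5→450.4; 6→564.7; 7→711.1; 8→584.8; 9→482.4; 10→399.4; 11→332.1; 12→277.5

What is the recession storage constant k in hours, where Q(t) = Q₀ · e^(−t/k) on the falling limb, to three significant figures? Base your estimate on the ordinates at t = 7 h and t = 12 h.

k ≈ 5.31 h

On the falling limb, Q drops from 711.1 to 277.5 m³/s between t = 7 h and t = 12 h (Δt = 5 h).
k = −Δt / ln(Q₂/Q₁) = −5 / ln(277.5/711.1) = 5.31 h.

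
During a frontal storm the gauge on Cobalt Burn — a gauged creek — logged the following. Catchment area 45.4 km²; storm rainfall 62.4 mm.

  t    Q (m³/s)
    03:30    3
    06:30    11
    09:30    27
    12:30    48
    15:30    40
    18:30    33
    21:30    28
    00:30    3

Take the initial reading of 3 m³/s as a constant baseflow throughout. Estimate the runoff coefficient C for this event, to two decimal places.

C ≈ 0.64

ΣQ_DR = 169.0 m³/s; V = ΣQ_DR·Δt = 1.825 × 10^6 m³.
Runoff depth d = V / A = 40.20 mm.
C = d / P = 40.20 / 62.4 = 0.64.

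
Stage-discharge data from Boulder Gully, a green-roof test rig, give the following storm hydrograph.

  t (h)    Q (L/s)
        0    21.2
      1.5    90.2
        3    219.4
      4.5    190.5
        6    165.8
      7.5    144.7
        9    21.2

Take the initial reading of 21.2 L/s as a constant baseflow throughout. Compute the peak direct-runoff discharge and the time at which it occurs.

Q_p = 198.2 L/s at t = 3 h

Subtracting baseflow gives direct-runoff ordinates: 0.0, 69.0, 198.2, 169.3, 144.6, 123.5, 0.0 L/s.
The maximum is 198.2 L/s, occurring at the reading for t = 3 h.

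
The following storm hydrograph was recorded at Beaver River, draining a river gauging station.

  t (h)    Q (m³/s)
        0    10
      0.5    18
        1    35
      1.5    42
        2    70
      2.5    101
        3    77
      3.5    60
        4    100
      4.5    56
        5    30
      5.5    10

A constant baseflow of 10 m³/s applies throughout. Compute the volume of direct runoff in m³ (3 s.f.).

Direct-runoff ordinates (Q − Q_b): 0.0, 8.0, 25.0, 32.0, 60.0, 91.0, 67.0, 50.0, 90.0, 46.0, 20.0, 0.0 m³/s.
ΣQ_DR = 489.0 m³/s.
With Δt = 0.5 h = 1800 s, V = ΣQ_DR · Δt = 489.0 × 1800 = 8.80 × 10^5 m³.

V ≈ 8.80 × 10^5 m³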